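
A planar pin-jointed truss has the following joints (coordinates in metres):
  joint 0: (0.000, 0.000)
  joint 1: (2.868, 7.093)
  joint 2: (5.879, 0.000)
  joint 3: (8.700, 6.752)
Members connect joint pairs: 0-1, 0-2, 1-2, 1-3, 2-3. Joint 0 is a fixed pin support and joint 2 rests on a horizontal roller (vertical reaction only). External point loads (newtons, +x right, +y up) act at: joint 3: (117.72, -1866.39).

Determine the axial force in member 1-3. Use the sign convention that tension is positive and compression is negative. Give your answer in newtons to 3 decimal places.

N=4 nodes, M=5 members, R=3 reactions → 2N=8, M+R=8
member 0 (0-1): L=7.6509, (cx,cy)=(0.3749,0.9271)
member 1 (0-2): L=5.8790, (cx,cy)=(1.0000,0.0000)
member 2 (1-2): L=7.7056, (cx,cy)=(0.3908,-0.9205)
member 3 (1-3): L=5.8420, (cx,cy)=(0.9983,-0.0584)
member 4 (2-3): L=7.3176, (cx,cy)=(0.3855,0.9227)
solve A·x = −loads:
  F[0-1] = +1111.8497 N (tension)
  F[0-2] = -299.0663 N (compression)
  F[1-2] = -1175.4559 N (compression)
  F[1-3] = +877.5957 N (tension)
  F[2-3] = -1967.2213 N (compression)
  Rx@0 = -117.7200 N
  Ry@0 = -1030.7759 N
  Ry@2 = +2897.1659 N

877.596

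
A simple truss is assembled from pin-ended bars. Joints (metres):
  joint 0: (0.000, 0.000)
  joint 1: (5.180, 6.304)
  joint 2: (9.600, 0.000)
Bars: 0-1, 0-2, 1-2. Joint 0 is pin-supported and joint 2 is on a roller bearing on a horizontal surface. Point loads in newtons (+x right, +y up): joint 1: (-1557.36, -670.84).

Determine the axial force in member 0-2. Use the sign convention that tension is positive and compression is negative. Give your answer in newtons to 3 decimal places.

-463.239

N=3 nodes, M=3 members, R=3 reactions → 2N=6, M+R=6
member 0 (0-1): L=8.1592, (cx,cy)=(0.6349,0.7726)
member 1 (0-2): L=9.6000, (cx,cy)=(1.0000,0.0000)
member 2 (1-2): L=7.6991, (cx,cy)=(0.5741,-0.8188)
solve A·x = −loads:
  F[0-1] = -1723.3916 N (compression)
  F[0-2] = -463.2392 N (compression)
  F[1-2] = +806.9107 N (tension)
  Rx@0 = +1557.3600 N
  Ry@0 = +1331.5323 N
  Ry@2 = -660.6923 N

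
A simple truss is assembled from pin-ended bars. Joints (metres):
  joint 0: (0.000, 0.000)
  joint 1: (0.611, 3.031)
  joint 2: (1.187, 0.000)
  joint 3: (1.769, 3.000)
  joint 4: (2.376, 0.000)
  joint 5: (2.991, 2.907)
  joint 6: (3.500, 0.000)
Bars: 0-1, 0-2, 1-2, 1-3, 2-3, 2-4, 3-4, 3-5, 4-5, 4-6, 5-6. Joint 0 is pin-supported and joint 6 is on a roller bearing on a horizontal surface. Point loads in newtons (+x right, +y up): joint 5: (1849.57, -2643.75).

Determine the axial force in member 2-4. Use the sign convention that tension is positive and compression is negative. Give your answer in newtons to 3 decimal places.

N=7 nodes, M=11 members, R=3 reactions → 2N=14, M+R=14
member 0 (0-1): L=3.0920, (cx,cy)=(0.1976,0.9803)
member 1 (0-2): L=1.1870, (cx,cy)=(1.0000,0.0000)
member 2 (1-2): L=3.0852, (cx,cy)=(0.1867,-0.9824)
member 3 (1-3): L=1.1584, (cx,cy)=(0.9996,-0.0268)
member 4 (2-3): L=3.0559, (cx,cy)=(0.1904,0.9817)
member 5 (2-4): L=1.1890, (cx,cy)=(1.0000,0.0000)
member 6 (3-4): L=3.0608, (cx,cy)=(0.1983,-0.9801)
member 7 (3-5): L=1.2255, (cx,cy)=(0.9971,-0.0759)
member 8 (4-5): L=2.9713, (cx,cy)=(0.2070,0.9783)
member 9 (4-6): L=1.1240, (cx,cy)=(1.0000,0.0000)
member 10 (5-6): L=2.9512, (cx,cy)=(0.1725,-0.9850)
solve A·x = −loads:
  F[0-1] = +1174.8909 N (tension)
  F[0-2] = +1617.4014 N (tension)
  F[1-2] = -1184.6887 N (compression)
  F[1-3] = +453.5065 N (tension)
  F[2-3] = +1185.5586 N (tension)
  F[2-4] = +1170.4372 N (tension)
  F[3-4] = -1246.9963 N (compression)
  F[3-5] = +929.1095 N (tension)
  F[4-5] = +1249.2812 N (tension)
  F[4-6] = +664.5669 N (tension)
  F[5-6] = -3853.2150 N (compression)
  Rx@0 = -1849.5700 N
  Ry@0 = -1151.7232 N
  Ry@6 = +3795.4732 N

1170.437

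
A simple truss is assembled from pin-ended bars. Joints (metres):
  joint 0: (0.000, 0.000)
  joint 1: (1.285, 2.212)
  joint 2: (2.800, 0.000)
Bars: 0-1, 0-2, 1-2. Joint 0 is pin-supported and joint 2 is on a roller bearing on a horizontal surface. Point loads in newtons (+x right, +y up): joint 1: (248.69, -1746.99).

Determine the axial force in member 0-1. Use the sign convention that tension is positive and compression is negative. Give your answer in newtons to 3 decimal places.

N=3 nodes, M=3 members, R=3 reactions → 2N=6, M+R=6
member 0 (0-1): L=2.5582, (cx,cy)=(0.5023,0.8647)
member 1 (0-2): L=2.8000, (cx,cy)=(1.0000,0.0000)
member 2 (1-2): L=2.6811, (cx,cy)=(0.5651,-0.8250)
solve A·x = −loads:
  F[0-1] = -865.9586 N (compression)
  F[0-2] = +683.6737 N (tension)
  F[1-2] = -1209.8886 N (compression)
  Rx@0 = -248.6900 N
  Ry@0 = +748.7813 N
  Ry@2 = +998.2087 N

-865.959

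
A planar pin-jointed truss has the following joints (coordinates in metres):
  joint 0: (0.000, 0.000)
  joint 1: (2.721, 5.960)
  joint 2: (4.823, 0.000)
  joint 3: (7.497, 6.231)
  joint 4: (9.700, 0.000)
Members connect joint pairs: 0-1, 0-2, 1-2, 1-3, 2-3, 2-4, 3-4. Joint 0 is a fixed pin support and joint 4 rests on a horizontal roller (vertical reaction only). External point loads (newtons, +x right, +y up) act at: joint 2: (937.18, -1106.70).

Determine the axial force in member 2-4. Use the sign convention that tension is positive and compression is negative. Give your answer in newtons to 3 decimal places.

194.550

N=5 nodes, M=7 members, R=3 reactions → 2N=10, M+R=10
member 0 (0-1): L=6.5518, (cx,cy)=(0.4153,0.9097)
member 1 (0-2): L=4.8230, (cx,cy)=(1.0000,0.0000)
member 2 (1-2): L=6.3198, (cx,cy)=(0.3326,-0.9431)
member 3 (1-3): L=4.7837, (cx,cy)=(0.9984,0.0567)
member 4 (2-3): L=6.7805, (cx,cy)=(0.3944,0.9190)
member 5 (2-4): L=4.8770, (cx,cy)=(1.0000,0.0000)
member 6 (3-4): L=6.6090, (cx,cy)=(0.3333,-0.9428)
solve A·x = −loads:
  F[0-1] = -611.6769 N (compression)
  F[0-2] = +1191.2148 N (tension)
  F[1-2] = +563.4620 N (tension)
  F[1-3] = -442.1551 N (compression)
  F[2-3] = +626.0573 N (tension)
  F[2-4] = +194.5504 N (tension)
  F[3-4] = -583.6492 N (compression)
  Rx@0 = -937.1800 N
  Ry@0 = +556.4305 N
  Ry@4 = +550.2695 N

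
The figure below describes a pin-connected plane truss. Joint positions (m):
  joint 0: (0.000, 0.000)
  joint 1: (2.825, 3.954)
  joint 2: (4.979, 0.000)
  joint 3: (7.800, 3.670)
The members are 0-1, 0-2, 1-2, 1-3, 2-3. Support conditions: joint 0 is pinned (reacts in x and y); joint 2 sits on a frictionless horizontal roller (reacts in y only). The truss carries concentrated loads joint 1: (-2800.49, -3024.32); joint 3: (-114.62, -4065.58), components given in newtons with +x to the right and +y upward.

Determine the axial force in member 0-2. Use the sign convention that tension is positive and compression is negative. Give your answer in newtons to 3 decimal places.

N=4 nodes, M=5 members, R=3 reactions → 2N=8, M+R=8
member 0 (0-1): L=4.8595, (cx,cy)=(0.5813,0.8137)
member 1 (0-2): L=4.9790, (cx,cy)=(1.0000,0.0000)
member 2 (1-2): L=4.5026, (cx,cy)=(0.4784,-0.8782)
member 3 (1-3): L=4.9831, (cx,cy)=(0.9984,-0.0570)
member 4 (2-3): L=4.6289, (cx,cy)=(0.6094,0.7928)
solve A·x = −loads:
  F[0-1] = -1614.1203 N (compression)
  F[0-2] = -1976.7646 N (compression)
  F[1-2] = -2135.8507 N (compression)
  F[1-3] = +2888.5991 N (tension)
  F[2-3] = -4920.2201 N (compression)
  Rx@0 = +2915.1100 N
  Ry@0 = +1313.3515 N
  Ry@2 = +5776.5485 N

-1976.765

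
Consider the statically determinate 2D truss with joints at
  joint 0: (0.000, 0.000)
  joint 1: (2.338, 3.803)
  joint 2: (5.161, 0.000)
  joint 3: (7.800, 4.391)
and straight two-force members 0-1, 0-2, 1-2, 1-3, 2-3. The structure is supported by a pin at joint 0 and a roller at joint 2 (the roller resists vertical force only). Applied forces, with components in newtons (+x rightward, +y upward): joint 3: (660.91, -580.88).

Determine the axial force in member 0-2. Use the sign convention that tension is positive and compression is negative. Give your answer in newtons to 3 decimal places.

132.613

N=4 nodes, M=5 members, R=3 reactions → 2N=8, M+R=8
member 0 (0-1): L=4.4642, (cx,cy)=(0.5237,0.8519)
member 1 (0-2): L=5.1610, (cx,cy)=(1.0000,0.0000)
member 2 (1-2): L=4.7363, (cx,cy)=(0.5960,-0.8030)
member 3 (1-3): L=5.4936, (cx,cy)=(0.9943,0.1070)
member 4 (2-3): L=5.1230, (cx,cy)=(0.5151,0.8571)
solve A·x = −loads:
  F[0-1] = +1008.7338 N (tension)
  F[0-2] = +132.6135 N (tension)
  F[1-2] = -925.4273 N (compression)
  F[1-3] = +1086.1279 N (tension)
  F[2-3] = -813.3495 N (compression)
  Rx@0 = -660.9100 N
  Ry@0 = -859.3292 N
  Ry@2 = +1440.2092 N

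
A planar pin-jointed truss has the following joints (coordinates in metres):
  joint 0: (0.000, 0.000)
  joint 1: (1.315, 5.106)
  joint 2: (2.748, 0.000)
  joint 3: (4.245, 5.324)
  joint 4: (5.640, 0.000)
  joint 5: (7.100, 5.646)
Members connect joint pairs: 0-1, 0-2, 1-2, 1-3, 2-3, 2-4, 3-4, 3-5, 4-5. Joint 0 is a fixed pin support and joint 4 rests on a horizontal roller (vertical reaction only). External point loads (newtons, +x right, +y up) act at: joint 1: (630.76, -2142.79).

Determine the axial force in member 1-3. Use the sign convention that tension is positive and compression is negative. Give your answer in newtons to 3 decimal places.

-595.643

N=6 nodes, M=9 members, R=3 reactions → 2N=12, M+R=12
member 0 (0-1): L=5.2726, (cx,cy)=(0.2494,0.9684)
member 1 (0-2): L=2.7480, (cx,cy)=(1.0000,0.0000)
member 2 (1-2): L=5.3033, (cx,cy)=(0.2702,-0.9628)
member 3 (1-3): L=2.9381, (cx,cy)=(0.9972,0.0742)
member 4 (2-3): L=5.5305, (cx,cy)=(0.2707,0.9627)
member 5 (2-4): L=2.8920, (cx,cy)=(1.0000,0.0000)
member 6 (3-4): L=5.5037, (cx,cy)=(0.2535,-0.9673)
member 7 (3-5): L=2.8731, (cx,cy)=(0.9937,0.1121)
member 8 (4-5): L=5.8317, (cx,cy)=(0.2504,0.9682)
solve A·x = −loads:
  F[0-1] = -1107.1318 N (compression)
  F[0-2] = +906.8808 N (tension)
  F[1-2] = -1157.9116 N (compression)
  F[1-3] = -595.6429 N (compression)
  F[2-3] = +1158.0712 N (tension)
  F[2-4] = +280.5311 N (tension)
  F[3-4] = -1106.7860 N (compression)
  F[3-5] = +0.0000 N (tension)
  F[4-5] = +0.0000 N (tension)
  Rx@0 = -630.7600 N
  Ry@0 = +1072.1465 N
  Ry@4 = +1070.6435 N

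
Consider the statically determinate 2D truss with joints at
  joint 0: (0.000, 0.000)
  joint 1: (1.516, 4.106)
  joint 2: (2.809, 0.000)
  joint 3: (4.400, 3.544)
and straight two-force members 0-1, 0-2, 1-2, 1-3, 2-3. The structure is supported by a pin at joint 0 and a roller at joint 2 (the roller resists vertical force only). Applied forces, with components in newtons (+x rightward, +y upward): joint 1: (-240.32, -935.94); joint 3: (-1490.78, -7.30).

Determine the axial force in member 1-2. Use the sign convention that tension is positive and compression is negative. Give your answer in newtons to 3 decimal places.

N=4 nodes, M=5 members, R=3 reactions → 2N=8, M+R=8
member 0 (0-1): L=4.3769, (cx,cy)=(0.3464,0.9381)
member 1 (0-2): L=2.8090, (cx,cy)=(1.0000,0.0000)
member 2 (1-2): L=4.3048, (cx,cy)=(0.3004,-0.9538)
member 3 (1-3): L=2.9382, (cx,cy)=(0.9815,-0.1913)
member 4 (2-3): L=3.8847, (cx,cy)=(0.4096,0.9123)
solve A·x = −loads:
  F[0-1] = -2834.2610 N (compression)
  F[0-2] = -749.4205 N (compression)
  F[1-2] = +2085.7421 N (tension)
  F[1-3] = -1393.5706 N (compression)
  F[2-3] = -300.1784 N (compression)
  Rx@0 = +1731.1000 N
  Ry@0 = +2658.8232 N
  Ry@2 = -1715.5832 N

2085.742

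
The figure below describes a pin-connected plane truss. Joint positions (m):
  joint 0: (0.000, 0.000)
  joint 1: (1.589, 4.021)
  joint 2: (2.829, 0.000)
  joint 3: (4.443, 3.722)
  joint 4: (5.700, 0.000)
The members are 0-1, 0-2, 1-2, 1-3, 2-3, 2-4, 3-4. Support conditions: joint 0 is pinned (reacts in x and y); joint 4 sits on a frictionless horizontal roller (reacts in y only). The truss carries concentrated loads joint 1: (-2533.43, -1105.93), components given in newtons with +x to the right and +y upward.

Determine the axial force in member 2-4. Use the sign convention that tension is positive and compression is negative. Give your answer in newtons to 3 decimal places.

-499.449

N=5 nodes, M=7 members, R=3 reactions → 2N=10, M+R=10
member 0 (0-1): L=4.3236, (cx,cy)=(0.3675,0.9300)
member 1 (0-2): L=2.8290, (cx,cy)=(1.0000,0.0000)
member 2 (1-2): L=4.2079, (cx,cy)=(0.2947,-0.9556)
member 3 (1-3): L=2.8696, (cx,cy)=(0.9946,-0.1042)
member 4 (2-3): L=4.0569, (cx,cy)=(0.3978,0.9175)
member 5 (2-4): L=2.8710, (cx,cy)=(1.0000,0.0000)
member 6 (3-4): L=3.9285, (cx,cy)=(0.3200,-0.9474)
solve A·x = −loads:
  F[0-1] = -2779.3150 N (compression)
  F[0-2] = -1511.9780 N (compression)
  F[1-2] = +1427.9707 N (tension)
  F[1-3] = +1097.1455 N (tension)
  F[2-3] = -1487.3339 N (compression)
  F[2-4] = -499.4488 N (compression)
  F[3-4] = +1560.9377 N (tension)
  Rx@0 = +2533.4300 N
  Ry@0 = +2584.8071 N
  Ry@4 = -1478.8771 N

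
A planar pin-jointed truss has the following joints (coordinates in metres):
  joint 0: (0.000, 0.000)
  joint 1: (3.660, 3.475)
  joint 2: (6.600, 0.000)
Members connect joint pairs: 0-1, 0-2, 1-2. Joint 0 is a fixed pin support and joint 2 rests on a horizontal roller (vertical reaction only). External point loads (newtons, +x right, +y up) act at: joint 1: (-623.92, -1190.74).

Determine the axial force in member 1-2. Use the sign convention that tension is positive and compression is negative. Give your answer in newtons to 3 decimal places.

-434.640

N=3 nodes, M=3 members, R=3 reactions → 2N=6, M+R=6
member 0 (0-1): L=5.0469, (cx,cy)=(0.7252,0.6885)
member 1 (0-2): L=6.6000, (cx,cy)=(1.0000,0.0000)
member 2 (1-2): L=4.5518, (cx,cy)=(0.6459,-0.7634)
solve A·x = −loads:
  F[0-1] = -1247.4547 N (compression)
  F[0-2] = +280.7308 N (tension)
  F[1-2] = -434.6397 N (compression)
  Rx@0 = +623.9200 N
  Ry@0 = +858.9239 N
  Ry@2 = +331.8161 N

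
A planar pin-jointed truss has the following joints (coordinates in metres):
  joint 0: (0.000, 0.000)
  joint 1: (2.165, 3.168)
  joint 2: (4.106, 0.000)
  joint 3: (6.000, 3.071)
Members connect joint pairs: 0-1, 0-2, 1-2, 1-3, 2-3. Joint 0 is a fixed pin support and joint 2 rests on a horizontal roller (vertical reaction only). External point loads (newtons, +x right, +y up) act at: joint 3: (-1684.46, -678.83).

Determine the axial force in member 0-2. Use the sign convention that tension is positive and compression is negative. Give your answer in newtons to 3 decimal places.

N=4 nodes, M=5 members, R=3 reactions → 2N=8, M+R=8
member 0 (0-1): L=3.8371, (cx,cy)=(0.5642,0.8256)
member 1 (0-2): L=4.1060, (cx,cy)=(1.0000,0.0000)
member 2 (1-2): L=3.7153, (cx,cy)=(0.5224,-0.8527)
member 3 (1-3): L=3.8362, (cx,cy)=(0.9997,-0.0253)
member 4 (2-3): L=3.6081, (cx,cy)=(0.5249,0.8511)
solve A·x = −loads:
  F[0-1] = -1146.6890 N (compression)
  F[0-2] = -1037.4682 N (compression)
  F[1-2] = +1147.2669 N (tension)
  F[1-3] = -1246.7565 N (compression)
  F[2-3] = -834.5880 N (compression)
  Rx@0 = +1684.4600 N
  Ry@0 = +946.7298 N
  Ry@2 = -267.8998 N

-1037.468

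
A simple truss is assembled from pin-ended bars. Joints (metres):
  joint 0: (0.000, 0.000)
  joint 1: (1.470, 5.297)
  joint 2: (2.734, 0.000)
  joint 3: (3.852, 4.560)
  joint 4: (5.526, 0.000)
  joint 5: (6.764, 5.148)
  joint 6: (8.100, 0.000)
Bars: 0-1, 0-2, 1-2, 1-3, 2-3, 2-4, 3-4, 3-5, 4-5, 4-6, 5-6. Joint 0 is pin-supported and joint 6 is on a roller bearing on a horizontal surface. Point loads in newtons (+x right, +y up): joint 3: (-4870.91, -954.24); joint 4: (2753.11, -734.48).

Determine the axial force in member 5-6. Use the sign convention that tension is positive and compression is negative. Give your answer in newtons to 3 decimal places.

1846.475

N=7 nodes, M=11 members, R=3 reactions → 2N=14, M+R=14
member 0 (0-1): L=5.4972, (cx,cy)=(0.2674,0.9636)
member 1 (0-2): L=2.7340, (cx,cy)=(1.0000,0.0000)
member 2 (1-2): L=5.4457, (cx,cy)=(0.2321,-0.9727)
member 3 (1-3): L=2.4934, (cx,cy)=(0.9553,-0.2956)
member 4 (2-3): L=4.6951, (cx,cy)=(0.2381,0.9712)
member 5 (2-4): L=2.7920, (cx,cy)=(1.0000,0.0000)
member 6 (3-4): L=4.8576, (cx,cy)=(0.3446,-0.9387)
member 7 (3-5): L=2.9708, (cx,cy)=(0.9802,0.1979)
member 8 (4-5): L=5.2948, (cx,cy)=(0.2338,0.9723)
member 9 (4-6): L=2.5740, (cx,cy)=(1.0000,0.0000)
member 10 (5-6): L=5.3185, (cx,cy)=(0.2512,-0.9679)
solve A·x = −loads:
  F[0-1] = -3607.3583 N (compression)
  F[0-2] = -1153.1589 N (compression)
  F[1-2] = +4189.7655 N (tension)
  F[1-3] = -2027.7246 N (compression)
  F[2-3] = -4196.0414 N (compression)
  F[2-4] = +818.4962 N (tension)
  F[3-4] = +2888.3343 N (tension)
  F[3-5] = +958.1997 N (tension)
  F[4-5] = -2033.2849 N (compression)
  F[4-6] = -463.8290 N (compression)
  F[5-6] = +1846.4746 N (tension)
  Rx@0 = +2117.8000 N
  Ry@0 = +3475.9892 N
  Ry@6 = -1787.2692 N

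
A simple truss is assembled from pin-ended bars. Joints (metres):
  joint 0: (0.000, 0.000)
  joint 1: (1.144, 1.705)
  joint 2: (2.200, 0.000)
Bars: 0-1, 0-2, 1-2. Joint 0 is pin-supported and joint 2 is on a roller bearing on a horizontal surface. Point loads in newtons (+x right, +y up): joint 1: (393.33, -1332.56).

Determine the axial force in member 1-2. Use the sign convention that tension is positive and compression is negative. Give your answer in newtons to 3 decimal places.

N=3 nodes, M=3 members, R=3 reactions → 2N=6, M+R=6
member 0 (0-1): L=2.0532, (cx,cy)=(0.5572,0.8304)
member 1 (0-2): L=2.2000, (cx,cy)=(1.0000,0.0000)
member 2 (1-2): L=2.0055, (cx,cy)=(0.5265,-0.8501)
solve A·x = −loads:
  F[0-1] = -403.1777 N (compression)
  F[0-2] = +617.9687 N (tension)
  F[1-2] = -1173.6329 N (compression)
  Rx@0 = -393.3300 N
  Ry@0 = +334.7981 N
  Ry@2 = +997.7619 N

-1173.633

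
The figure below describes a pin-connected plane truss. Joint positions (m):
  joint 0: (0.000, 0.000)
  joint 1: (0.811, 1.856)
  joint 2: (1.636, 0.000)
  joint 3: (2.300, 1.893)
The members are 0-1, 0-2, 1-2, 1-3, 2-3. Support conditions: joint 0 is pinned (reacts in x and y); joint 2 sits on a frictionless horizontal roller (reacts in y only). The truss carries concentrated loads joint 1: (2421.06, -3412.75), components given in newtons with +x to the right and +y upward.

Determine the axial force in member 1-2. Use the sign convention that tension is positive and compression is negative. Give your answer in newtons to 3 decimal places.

-4857.130

N=4 nodes, M=5 members, R=3 reactions → 2N=8, M+R=8
member 0 (0-1): L=2.0255, (cx,cy)=(0.4004,0.9163)
member 1 (0-2): L=1.6360, (cx,cy)=(1.0000,0.0000)
member 2 (1-2): L=2.0311, (cx,cy)=(0.4062,-0.9138)
member 3 (1-3): L=1.4895, (cx,cy)=(0.9997,0.0248)
member 4 (2-3): L=2.0061, (cx,cy)=(0.3310,0.9436)
solve A·x = −loads:
  F[0-1] = +1119.2950 N (tension)
  F[0-2] = +1972.8893 N (tension)
  F[1-2] = -4857.1303 N (compression)
  F[1-3] = -0.0000 N (compression)
  F[2-3] = +0.0000 N (tension)
  Rx@0 = -2421.0600 N
  Ry@0 = -1025.6532 N
  Ry@2 = +4438.4032 N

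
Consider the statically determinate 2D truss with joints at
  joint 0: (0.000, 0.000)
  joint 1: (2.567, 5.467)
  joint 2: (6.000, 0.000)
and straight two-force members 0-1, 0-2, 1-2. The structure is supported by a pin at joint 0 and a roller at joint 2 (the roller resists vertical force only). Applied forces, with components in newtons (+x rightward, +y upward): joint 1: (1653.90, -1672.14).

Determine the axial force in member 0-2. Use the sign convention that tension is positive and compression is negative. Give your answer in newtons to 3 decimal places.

1395.540

N=3 nodes, M=3 members, R=3 reactions → 2N=6, M+R=6
member 0 (0-1): L=6.0397, (cx,cy)=(0.4250,0.9052)
member 1 (0-2): L=6.0000, (cx,cy)=(1.0000,0.0000)
member 2 (1-2): L=6.4555, (cx,cy)=(0.5318,-0.8469)
solve A·x = −loads:
  F[0-1] = +607.8729 N (tension)
  F[0-2] = +1395.5398 N (tension)
  F[1-2] = -2624.2114 N (compression)
  Rx@0 = -1653.9000 N
  Ry@0 = -550.2358 N
  Ry@2 = +2222.3758 N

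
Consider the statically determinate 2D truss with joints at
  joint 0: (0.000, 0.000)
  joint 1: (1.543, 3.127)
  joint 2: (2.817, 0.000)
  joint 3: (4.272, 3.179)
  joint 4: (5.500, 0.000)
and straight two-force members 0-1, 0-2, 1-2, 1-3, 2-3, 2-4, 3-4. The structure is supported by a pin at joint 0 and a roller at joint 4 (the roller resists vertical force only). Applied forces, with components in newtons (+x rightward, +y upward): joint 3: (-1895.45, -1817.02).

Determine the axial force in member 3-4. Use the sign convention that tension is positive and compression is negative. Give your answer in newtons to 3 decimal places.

-338.498

N=5 nodes, M=7 members, R=3 reactions → 2N=10, M+R=10
member 0 (0-1): L=3.4870, (cx,cy)=(0.4425,0.8968)
member 1 (0-2): L=2.8170, (cx,cy)=(1.0000,0.0000)
member 2 (1-2): L=3.3766, (cx,cy)=(0.3773,-0.9261)
member 3 (1-3): L=2.7295, (cx,cy)=(0.9998,0.0191)
member 4 (2-3): L=3.4962, (cx,cy)=(0.4162,0.9093)
member 5 (2-4): L=2.6830, (cx,cy)=(1.0000,0.0000)
member 6 (3-4): L=3.4079, (cx,cy)=(0.3603,-0.9328)
solve A·x = −loads:
  F[0-1] = -1674.0826 N (compression)
  F[0-2] = -1154.6614 N (compression)
  F[1-2] = +1593.4649 N (tension)
  F[1-3] = -1342.2565 N (compression)
  F[2-3] = -1622.9105 N (compression)
  F[2-4] = +121.9729 N (tension)
  F[3-4] = -338.4983 N (compression)
  Rx@0 = +1895.4500 N
  Ry@0 = +1501.2611 N
  Ry@4 = +315.7589 N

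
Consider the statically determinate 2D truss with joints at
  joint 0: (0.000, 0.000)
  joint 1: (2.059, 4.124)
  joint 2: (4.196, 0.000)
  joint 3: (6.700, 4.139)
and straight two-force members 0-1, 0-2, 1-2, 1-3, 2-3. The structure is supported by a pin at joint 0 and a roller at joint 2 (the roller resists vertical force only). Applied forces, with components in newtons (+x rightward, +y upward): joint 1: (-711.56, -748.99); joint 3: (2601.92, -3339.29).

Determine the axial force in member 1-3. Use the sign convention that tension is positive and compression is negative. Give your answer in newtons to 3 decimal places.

N=4 nodes, M=5 members, R=3 reactions → 2N=8, M+R=8
member 0 (0-1): L=4.6094, (cx,cy)=(0.4467,0.8947)
member 1 (0-2): L=4.1960, (cx,cy)=(1.0000,0.0000)
member 2 (1-2): L=4.6448, (cx,cy)=(0.4601,-0.8879)
member 3 (1-3): L=4.6410, (cx,cy)=(1.0000,0.0032)
member 4 (2-3): L=4.8375, (cx,cy)=(0.5176,0.8556)
solve A·x = −loads:
  F[0-1] = +3887.9710 N (tension)
  F[0-2] = +153.6312 N (tension)
  F[1-2] = -4744.5193 N (compression)
  F[1-3] = +4631.1934 N (tension)
  F[2-3] = -3920.3190 N (compression)
  Rx@0 = -1890.3600 N
  Ry@0 = -3478.5186 N
  Ry@2 = +7566.7986 N

4631.193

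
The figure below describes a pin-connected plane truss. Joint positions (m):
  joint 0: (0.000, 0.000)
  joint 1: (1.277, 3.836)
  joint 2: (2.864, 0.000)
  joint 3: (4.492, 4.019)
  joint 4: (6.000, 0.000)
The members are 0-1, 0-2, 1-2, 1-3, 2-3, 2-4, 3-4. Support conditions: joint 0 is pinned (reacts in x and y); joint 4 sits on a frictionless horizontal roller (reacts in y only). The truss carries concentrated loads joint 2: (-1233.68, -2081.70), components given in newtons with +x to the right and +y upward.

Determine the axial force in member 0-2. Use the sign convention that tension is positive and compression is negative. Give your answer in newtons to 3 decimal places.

N=5 nodes, M=7 members, R=3 reactions → 2N=10, M+R=10
member 0 (0-1): L=4.0430, (cx,cy)=(0.3159,0.9488)
member 1 (0-2): L=2.8640, (cx,cy)=(1.0000,0.0000)
member 2 (1-2): L=4.1513, (cx,cy)=(0.3823,-0.9240)
member 3 (1-3): L=3.2202, (cx,cy)=(0.9984,0.0568)
member 4 (2-3): L=4.3362, (cx,cy)=(0.3754,0.9268)
member 5 (2-4): L=3.1360, (cx,cy)=(1.0000,0.0000)
member 6 (3-4): L=4.2926, (cx,cy)=(0.3513,-0.9363)
solve A·x = −loads:
  F[0-1] = -1146.7404 N (compression)
  F[0-2] = -871.4743 N (compression)
  F[1-2] = +1128.5837 N (tension)
  F[1-3] = -794.9343 N (compression)
  F[2-3] = +1120.8338 N (tension)
  F[2-4] = +372.8406 N (tension)
  F[3-4] = -1061.3105 N (compression)
  Rx@0 = +1233.6800 N
  Ry@0 = +1088.0352 N
  Ry@4 = +993.6648 N

-871.474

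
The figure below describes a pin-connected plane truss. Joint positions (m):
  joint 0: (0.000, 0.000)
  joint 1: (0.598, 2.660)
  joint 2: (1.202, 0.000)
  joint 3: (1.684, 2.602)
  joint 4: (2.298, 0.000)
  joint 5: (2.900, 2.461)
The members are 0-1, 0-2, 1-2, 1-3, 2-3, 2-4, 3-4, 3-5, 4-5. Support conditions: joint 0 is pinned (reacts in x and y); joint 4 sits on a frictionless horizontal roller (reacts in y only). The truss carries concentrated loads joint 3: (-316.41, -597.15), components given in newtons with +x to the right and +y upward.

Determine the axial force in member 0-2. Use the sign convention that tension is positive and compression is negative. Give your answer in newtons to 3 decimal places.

N=6 nodes, M=9 members, R=3 reactions → 2N=12, M+R=12
member 0 (0-1): L=2.7264, (cx,cy)=(0.2193,0.9756)
member 1 (0-2): L=1.2020, (cx,cy)=(1.0000,0.0000)
member 2 (1-2): L=2.7277, (cx,cy)=(0.2214,-0.9752)
member 3 (1-3): L=1.0875, (cx,cy)=(0.9986,-0.0533)
member 4 (2-3): L=2.6463, (cx,cy)=(0.1821,0.9833)
member 5 (2-4): L=1.0960, (cx,cy)=(1.0000,0.0000)
member 6 (3-4): L=2.6735, (cx,cy)=(0.2297,-0.9733)
member 7 (3-5): L=1.2241, (cx,cy)=(0.9933,-0.1152)
member 8 (4-5): L=2.5336, (cx,cy)=(0.2376,0.9714)
solve A·x = −loads:
  F[0-1] = -530.7435 N (compression)
  F[0-2] = -199.9980 N (compression)
  F[1-2] = +543.9732 N (tension)
  F[1-3] = -237.2021 N (compression)
  F[2-3] = -539.4943 N (compression)
  F[2-4] = +18.7198 N (tension)
  F[3-4] = -81.5094 N (compression)
  F[3-5] = +0.0000 N (tension)
  F[4-5] = -0.0000 N (compression)
  Rx@0 = +316.4100 N
  Ry@0 = +517.8194 N
  Ry@4 = +79.3306 N

-199.998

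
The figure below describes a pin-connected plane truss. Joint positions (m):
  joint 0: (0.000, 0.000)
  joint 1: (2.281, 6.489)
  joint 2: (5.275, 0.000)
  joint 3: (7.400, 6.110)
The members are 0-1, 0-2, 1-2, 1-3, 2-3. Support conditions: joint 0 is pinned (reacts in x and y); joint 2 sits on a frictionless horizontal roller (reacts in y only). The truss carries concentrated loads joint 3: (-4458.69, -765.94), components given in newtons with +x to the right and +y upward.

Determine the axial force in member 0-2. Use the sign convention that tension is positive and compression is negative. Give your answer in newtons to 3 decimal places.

N=4 nodes, M=5 members, R=3 reactions → 2N=8, M+R=8
member 0 (0-1): L=6.8782, (cx,cy)=(0.3316,0.9434)
member 1 (0-2): L=5.2750, (cx,cy)=(1.0000,0.0000)
member 2 (1-2): L=7.1464, (cx,cy)=(0.4190,-0.9080)
member 3 (1-3): L=5.1330, (cx,cy)=(0.9973,-0.0738)
member 4 (2-3): L=6.4690, (cx,cy)=(0.3285,0.9445)
solve A·x = −loads:
  F[0-1] = -5147.1938 N (compression)
  F[0-2] = -2751.7472 N (compression)
  F[1-2] = +5681.1324 N (tension)
  F[1-3] = -4098.2493 N (compression)
  F[2-3] = -1131.3175 N (compression)
  Rx@0 = +4458.6900 N
  Ry@0 = +4855.9191 N
  Ry@2 = -4089.9791 N

-2751.747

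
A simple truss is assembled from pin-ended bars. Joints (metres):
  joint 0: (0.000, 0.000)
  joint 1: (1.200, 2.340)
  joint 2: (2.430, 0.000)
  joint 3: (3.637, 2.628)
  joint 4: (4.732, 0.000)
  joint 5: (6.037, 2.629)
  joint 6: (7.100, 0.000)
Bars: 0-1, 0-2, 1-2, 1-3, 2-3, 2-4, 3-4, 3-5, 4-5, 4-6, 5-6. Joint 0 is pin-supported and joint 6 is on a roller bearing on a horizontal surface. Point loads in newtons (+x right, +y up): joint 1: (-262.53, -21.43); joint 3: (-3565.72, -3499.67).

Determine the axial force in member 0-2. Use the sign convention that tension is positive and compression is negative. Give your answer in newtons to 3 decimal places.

N=7 nodes, M=11 members, R=3 reactions → 2N=14, M+R=14
member 0 (0-1): L=2.6298, (cx,cy)=(0.4563,0.8898)
member 1 (0-2): L=2.4300, (cx,cy)=(1.0000,0.0000)
member 2 (1-2): L=2.6436, (cx,cy)=(0.4653,-0.8852)
member 3 (1-3): L=2.4540, (cx,cy)=(0.9931,0.1174)
member 4 (2-3): L=2.8919, (cx,cy)=(0.4174,0.9087)
member 5 (2-4): L=2.3020, (cx,cy)=(1.0000,0.0000)
member 6 (3-4): L=2.8470, (cx,cy)=(0.3846,-0.9231)
member 7 (3-5): L=2.4000, (cx,cy)=(1.0000,0.0004)
member 8 (4-5): L=2.9351, (cx,cy)=(0.4446,0.8957)
member 9 (4-6): L=2.3680, (cx,cy)=(1.0000,0.0000)
member 10 (5-6): L=2.8358, (cx,cy)=(0.3749,-0.9271)
solve A·x = −loads:
  F[0-1] = -3518.8142 N (compression)
  F[0-2] = -2222.5565 N (compression)
  F[1-2] = +3138.7968 N (tension)
  F[1-3] = -2823.0882 N (compression)
  F[2-3] = -3057.3757 N (compression)
  F[2-4] = +513.9124 N (tension)
  F[3-4] = -422.6561 N (compression)
  F[3-5] = -351.3525 N (compression)
  F[4-5] = +435.5657 N (tension)
  F[4-6] = +157.6902 N (tension)
  F[5-6] = -420.6713 N (compression)
  Rx@0 = +3828.2500 N
  Ry@0 = +3131.1023 N
  Ry@6 = +389.9977 N

-2222.556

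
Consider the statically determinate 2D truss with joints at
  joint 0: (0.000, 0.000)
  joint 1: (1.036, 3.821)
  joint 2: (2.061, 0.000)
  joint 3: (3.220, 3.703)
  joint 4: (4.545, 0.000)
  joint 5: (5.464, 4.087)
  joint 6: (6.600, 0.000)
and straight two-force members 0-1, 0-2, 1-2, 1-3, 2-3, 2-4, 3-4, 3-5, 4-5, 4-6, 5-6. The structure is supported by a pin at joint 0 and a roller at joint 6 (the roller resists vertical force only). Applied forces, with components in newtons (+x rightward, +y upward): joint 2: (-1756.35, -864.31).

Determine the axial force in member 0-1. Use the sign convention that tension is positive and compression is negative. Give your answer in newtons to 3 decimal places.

-615.871

N=7 nodes, M=11 members, R=3 reactions → 2N=14, M+R=14
member 0 (0-1): L=3.9590, (cx,cy)=(0.2617,0.9652)
member 1 (0-2): L=2.0610, (cx,cy)=(1.0000,0.0000)
member 2 (1-2): L=3.9561, (cx,cy)=(0.2591,-0.9659)
member 3 (1-3): L=2.1872, (cx,cy)=(0.9985,-0.0540)
member 4 (2-3): L=3.8801, (cx,cy)=(0.2987,0.9543)
member 5 (2-4): L=2.4840, (cx,cy)=(1.0000,0.0000)
member 6 (3-4): L=3.9329, (cx,cy)=(0.3369,-0.9415)
member 7 (3-5): L=2.2766, (cx,cy)=(0.9857,0.1687)
member 8 (4-5): L=4.1890, (cx,cy)=(0.2194,0.9756)
member 9 (4-6): L=2.0550, (cx,cy)=(1.0000,0.0000)
member 10 (5-6): L=4.2419, (cx,cy)=(0.2678,-0.9635)
solve A·x = −loads:
  F[0-1] = -615.8706 N (compression)
  F[0-2] = -1595.1858 N (compression)
  F[1-2] = +633.6240 N (tension)
  F[1-3] = -325.8069 N (compression)
  F[2-3] = +264.3933 N (tension)
  F[2-4] = +246.3580 N (tension)
  F[3-4] = -312.3104 N (compression)
  F[3-5] = -143.1922 N (compression)
  F[4-5] = +301.3951 N (tension)
  F[4-6] = +75.0200 N (tension)
  F[5-6] = -280.1326 N (compression)
  Rx@0 = +1756.3500 N
  Ry@0 = +594.4096 N
  Ry@6 = +269.9004 N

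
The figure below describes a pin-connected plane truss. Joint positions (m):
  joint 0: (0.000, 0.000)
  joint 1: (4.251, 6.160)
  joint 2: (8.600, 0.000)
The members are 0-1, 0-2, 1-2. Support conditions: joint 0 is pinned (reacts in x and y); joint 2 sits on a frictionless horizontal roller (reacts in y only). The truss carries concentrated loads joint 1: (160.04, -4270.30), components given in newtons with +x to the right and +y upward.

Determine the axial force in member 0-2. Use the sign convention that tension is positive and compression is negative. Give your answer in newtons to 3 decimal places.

1571.184

N=3 nodes, M=3 members, R=3 reactions → 2N=6, M+R=6
member 0 (0-1): L=7.4844, (cx,cy)=(0.5680,0.8230)
member 1 (0-2): L=8.6000, (cx,cy)=(1.0000,0.0000)
member 2 (1-2): L=7.5405, (cx,cy)=(0.5768,-0.8169)
solve A·x = −loads:
  F[0-1] = -2484.4976 N (compression)
  F[0-2] = +1571.1839 N (tension)
  F[1-2] = -2724.1986 N (compression)
  Rx@0 = -160.0400 N
  Ry@0 = +2044.8475 N
  Ry@2 = +2225.4525 N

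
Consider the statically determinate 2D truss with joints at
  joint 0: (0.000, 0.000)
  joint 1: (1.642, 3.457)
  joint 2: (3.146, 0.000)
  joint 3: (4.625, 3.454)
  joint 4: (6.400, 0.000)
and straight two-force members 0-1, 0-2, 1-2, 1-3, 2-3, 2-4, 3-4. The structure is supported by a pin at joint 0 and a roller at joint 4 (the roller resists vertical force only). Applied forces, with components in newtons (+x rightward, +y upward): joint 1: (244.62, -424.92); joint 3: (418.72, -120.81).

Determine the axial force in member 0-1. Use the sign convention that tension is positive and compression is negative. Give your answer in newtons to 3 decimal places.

9.636

N=5 nodes, M=7 members, R=3 reactions → 2N=10, M+R=10
member 0 (0-1): L=3.8271, (cx,cy)=(0.4290,0.9033)
member 1 (0-2): L=3.1460, (cx,cy)=(1.0000,0.0000)
member 2 (1-2): L=3.7700, (cx,cy)=(0.3989,-0.9170)
member 3 (1-3): L=2.9830, (cx,cy)=(1.0000,-0.0010)
member 4 (2-3): L=3.7573, (cx,cy)=(0.3936,0.9193)
member 5 (2-4): L=3.2540, (cx,cy)=(1.0000,0.0000)
member 6 (3-4): L=3.8834, (cx,cy)=(0.4571,-0.8894)
solve A·x = −loads:
  F[0-1] = +9.6355 N (tension)
  F[0-2] = +659.2060 N (tension)
  F[1-2] = -472.8268 N (compression)
  F[1-3] = -51.8567 N (compression)
  F[2-3] = +471.6481 N (tension)
  F[2-4] = +284.9217 N (tension)
  F[3-4] = -623.3595 N (compression)
  Rx@0 = -663.3400 N
  Ry@0 = -8.7036 N
  Ry@4 = +554.4336 N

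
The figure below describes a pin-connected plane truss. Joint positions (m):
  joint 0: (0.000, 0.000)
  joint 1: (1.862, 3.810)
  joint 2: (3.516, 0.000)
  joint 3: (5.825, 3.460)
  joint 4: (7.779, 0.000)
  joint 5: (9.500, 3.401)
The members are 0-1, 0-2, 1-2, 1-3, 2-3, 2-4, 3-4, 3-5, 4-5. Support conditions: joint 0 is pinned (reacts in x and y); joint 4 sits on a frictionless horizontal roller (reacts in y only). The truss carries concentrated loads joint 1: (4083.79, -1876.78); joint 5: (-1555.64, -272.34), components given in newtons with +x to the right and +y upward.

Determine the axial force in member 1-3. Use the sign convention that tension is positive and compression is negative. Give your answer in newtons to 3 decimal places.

N=6 nodes, M=9 members, R=3 reactions → 2N=12, M+R=12
member 0 (0-1): L=4.2407, (cx,cy)=(0.4391,0.8984)
member 1 (0-2): L=3.5160, (cx,cy)=(1.0000,0.0000)
member 2 (1-2): L=4.1535, (cx,cy)=(0.3982,-0.9173)
member 3 (1-3): L=3.9784, (cx,cy)=(0.9961,-0.0880)
member 4 (2-3): L=4.1597, (cx,cy)=(0.5551,0.8318)
member 5 (2-4): L=4.2630, (cx,cy)=(1.0000,0.0000)
member 6 (3-4): L=3.9736, (cx,cy)=(0.4917,-0.8707)
member 7 (3-5): L=3.6755, (cx,cy)=(0.9999,-0.0161)
member 8 (4-5): L=3.8116, (cx,cy)=(0.4515,0.8923)
solve A·x = −loads:
  F[0-1] = -52.6114 N (compression)
  F[0-2] = +2551.2508 N (tension)
  F[1-2] = -1662.8111 N (compression)
  F[1-3] = -3458.1419 N (compression)
  F[2-3] = +1833.7330 N (tension)
  F[2-4] = +871.2097 N (tension)
  F[3-4] = -2075.1667 N (compression)
  F[3-5] = -1406.5841 N (compression)
  F[4-5] = -330.5283 N (compression)
  Rx@0 = -2528.1500 N
  Ry@0 = +47.2685 N
  Ry@4 = +2101.8515 N

-3458.142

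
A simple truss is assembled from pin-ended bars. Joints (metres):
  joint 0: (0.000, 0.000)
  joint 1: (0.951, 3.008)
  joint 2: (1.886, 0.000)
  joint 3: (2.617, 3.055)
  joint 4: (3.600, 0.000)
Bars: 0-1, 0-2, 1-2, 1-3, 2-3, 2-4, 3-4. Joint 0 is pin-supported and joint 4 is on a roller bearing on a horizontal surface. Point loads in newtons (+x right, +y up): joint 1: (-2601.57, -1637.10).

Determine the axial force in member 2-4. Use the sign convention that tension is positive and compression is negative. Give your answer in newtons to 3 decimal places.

-560.290

N=5 nodes, M=7 members, R=3 reactions → 2N=10, M+R=10
member 0 (0-1): L=3.1548, (cx,cy)=(0.3014,0.9535)
member 1 (0-2): L=1.8860, (cx,cy)=(1.0000,0.0000)
member 2 (1-2): L=3.1500, (cx,cy)=(0.2968,-0.9549)
member 3 (1-3): L=1.6667, (cx,cy)=(0.9996,0.0282)
member 4 (2-3): L=3.1412, (cx,cy)=(0.2327,0.9725)
member 5 (2-4): L=1.7140, (cx,cy)=(1.0000,0.0000)
member 6 (3-4): L=3.2093, (cx,cy)=(0.3063,-0.9519)
solve A·x = −loads:
  F[0-1] = -3543.2121 N (compression)
  F[0-2] = -1533.4690 N (compression)
  F[1-2] = +1852.5293 N (tension)
  F[1-3] = +983.9767 N (tension)
  F[2-3] = -1818.9754 N (compression)
  F[2-4] = -560.2904 N (compression)
  F[3-4] = +1829.2110 N (tension)
  Rx@0 = +2601.5700 N
  Ry@0 = +3378.3890 N
  Ry@4 = -1741.2890 N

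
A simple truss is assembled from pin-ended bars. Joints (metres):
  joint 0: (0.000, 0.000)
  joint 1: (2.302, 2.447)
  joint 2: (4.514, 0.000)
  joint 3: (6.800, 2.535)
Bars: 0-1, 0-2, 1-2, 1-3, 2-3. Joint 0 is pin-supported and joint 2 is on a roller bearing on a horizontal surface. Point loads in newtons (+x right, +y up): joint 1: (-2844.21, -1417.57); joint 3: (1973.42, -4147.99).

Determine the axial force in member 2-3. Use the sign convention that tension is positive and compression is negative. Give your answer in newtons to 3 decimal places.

N=4 nodes, M=5 members, R=3 reactions → 2N=8, M+R=8
member 0 (0-1): L=3.3596, (cx,cy)=(0.6852,0.7284)
member 1 (0-2): L=4.5140, (cx,cy)=(1.0000,0.0000)
member 2 (1-2): L=3.2986, (cx,cy)=(0.6706,-0.7418)
member 3 (1-3): L=4.4989, (cx,cy)=(0.9998,0.0196)
member 4 (2-3): L=3.4135, (cx,cy)=(0.6697,0.7426)
solve A·x = −loads:
  F[0-1] = +1335.0787 N (tension)
  F[0-2] = -1785.5827 N (compression)
  F[1-2] = -3068.3397 N (compression)
  F[1-3] = +5817.7069 N (tension)
  F[2-3] = -5738.7121 N (compression)
  Rx@0 = +870.7900 N
  Ry@0 = -972.4143 N
  Ry@2 = +6537.9743 N

-5738.712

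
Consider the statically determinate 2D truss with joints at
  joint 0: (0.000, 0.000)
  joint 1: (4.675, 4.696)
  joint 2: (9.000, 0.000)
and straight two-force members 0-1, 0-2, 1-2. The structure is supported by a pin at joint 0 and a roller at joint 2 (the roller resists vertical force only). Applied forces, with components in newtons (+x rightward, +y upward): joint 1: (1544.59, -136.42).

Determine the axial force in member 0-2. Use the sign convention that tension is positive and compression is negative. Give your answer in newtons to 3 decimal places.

N=3 nodes, M=3 members, R=3 reactions → 2N=6, M+R=6
member 0 (0-1): L=6.6263, (cx,cy)=(0.7055,0.7087)
member 1 (0-2): L=9.0000, (cx,cy)=(1.0000,0.0000)
member 2 (1-2): L=6.3842, (cx,cy)=(0.6775,-0.7356)
solve A·x = −loads:
  F[0-1] = +1044.7103 N (tension)
  F[0-2] = +807.5255 N (tension)
  F[1-2] = -1192.0015 N (compression)
  Rx@0 = -1544.5900 N
  Ry@0 = -740.3753 N
  Ry@2 = +876.7953 N

807.526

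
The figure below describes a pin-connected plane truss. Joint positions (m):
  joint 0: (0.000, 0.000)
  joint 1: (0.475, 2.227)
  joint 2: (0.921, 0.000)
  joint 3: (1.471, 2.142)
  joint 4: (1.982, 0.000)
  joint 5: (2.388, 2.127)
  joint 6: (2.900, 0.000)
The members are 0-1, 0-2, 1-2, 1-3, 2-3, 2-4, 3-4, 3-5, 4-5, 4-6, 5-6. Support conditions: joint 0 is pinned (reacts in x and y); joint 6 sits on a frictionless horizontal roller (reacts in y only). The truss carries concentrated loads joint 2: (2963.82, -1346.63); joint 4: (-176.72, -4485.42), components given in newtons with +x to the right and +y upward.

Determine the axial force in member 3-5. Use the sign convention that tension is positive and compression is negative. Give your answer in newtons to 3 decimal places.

N=7 nodes, M=11 members, R=3 reactions → 2N=14, M+R=14
member 0 (0-1): L=2.2771, (cx,cy)=(0.2086,0.9780)
member 1 (0-2): L=0.9210, (cx,cy)=(1.0000,0.0000)
member 2 (1-2): L=2.2712, (cx,cy)=(0.1964,-0.9805)
member 3 (1-3): L=0.9996, (cx,cy)=(0.9964,-0.0850)
member 4 (2-3): L=2.2115, (cx,cy)=(0.2487,0.9686)
member 5 (2-4): L=1.0610, (cx,cy)=(1.0000,0.0000)
member 6 (3-4): L=2.2021, (cx,cy)=(0.2321,-0.9727)
member 7 (3-5): L=0.9171, (cx,cy)=(0.9999,-0.0164)
member 8 (4-5): L=2.1654, (cx,cy)=(0.1875,0.9823)
member 9 (4-6): L=0.9180, (cx,cy)=(1.0000,0.0000)
member 10 (5-6): L=2.1878, (cx,cy)=(0.2340,-0.9722)
solve A·x = −loads:
  F[0-1] = -2391.4350 N (compression)
  F[0-2] = +3285.9516 N (tension)
  F[1-2] = +2470.9170 N (tension)
  F[1-3] = -987.6430 N (compression)
  F[2-3] = -1111.0881 N (compression)
  F[2-4] = +1083.6754 N (tension)
  F[3-4] = +1045.3144 N (tension)
  F[3-5] = -1503.1620 N (compression)
  F[4-5] = +3531.2631 N (tension)
  F[4-6] = +840.8700 N (tension)
  F[5-6] = -3593.0035 N (compression)
  Rx@0 = -2787.1000 N
  Ry@0 = +2338.8263 N
  Ry@6 = +3493.2237 N

-1503.162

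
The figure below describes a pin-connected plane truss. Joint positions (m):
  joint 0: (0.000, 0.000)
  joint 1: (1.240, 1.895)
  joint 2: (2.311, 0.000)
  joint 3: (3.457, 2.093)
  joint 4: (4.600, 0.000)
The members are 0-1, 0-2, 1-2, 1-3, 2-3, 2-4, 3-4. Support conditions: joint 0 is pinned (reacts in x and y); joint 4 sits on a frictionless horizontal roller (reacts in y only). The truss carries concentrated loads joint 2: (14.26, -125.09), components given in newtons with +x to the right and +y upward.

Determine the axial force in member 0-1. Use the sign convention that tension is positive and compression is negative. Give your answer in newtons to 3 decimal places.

-74.388

N=5 nodes, M=7 members, R=3 reactions → 2N=10, M+R=10
member 0 (0-1): L=2.2646, (cx,cy)=(0.5475,0.8368)
member 1 (0-2): L=2.3110, (cx,cy)=(1.0000,0.0000)
member 2 (1-2): L=2.1767, (cx,cy)=(0.4920,-0.8706)
member 3 (1-3): L=2.2258, (cx,cy)=(0.9960,0.0890)
member 4 (2-3): L=2.3862, (cx,cy)=(0.4803,0.8771)
member 5 (2-4): L=2.2890, (cx,cy)=(1.0000,0.0000)
member 6 (3-4): L=2.3848, (cx,cy)=(0.4793,-0.8777)
solve A·x = −loads:
  F[0-1] = -74.3878 N (compression)
  F[0-2] = +54.9908 N (tension)
  F[1-2] = +64.0861 N (tension)
  F[1-3] = -72.5505 N (compression)
  F[2-3] = +79.0057 N (tension)
  F[2-4] = +34.3196 N (tension)
  F[3-4] = -71.6046 N (compression)
  Rx@0 = -14.2600 N
  Ry@0 = +62.2459 N
  Ry@4 = +62.8441 N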